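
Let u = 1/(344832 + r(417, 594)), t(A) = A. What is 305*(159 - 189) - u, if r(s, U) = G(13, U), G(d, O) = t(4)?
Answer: -3155249401/344836 ≈ -9150.0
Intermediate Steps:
G(d, O) = 4
r(s, U) = 4
u = 1/344836 (u = 1/(344832 + 4) = 1/344836 ≈ 2.8999e-6)
305*(159 - 189) - u = 305*(159 - 189) - 1*1/344836 = 305*(-30) - 1/344836 = -9150 - 1/344836 = -3155249401/344836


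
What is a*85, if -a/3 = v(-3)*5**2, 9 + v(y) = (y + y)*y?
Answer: -57375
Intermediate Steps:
v(y) = -9 + 2*y**2 (v(y) = -9 + (y + y)*y = -9 + (2*y)*y = -9 + 2*y**2)
a = -675 (a = -3*(-9 + 2*(-3)**2)*5**2 = -3*(-9 + 2*9)*25 = -3*(-9 + 18)*25 = -27*25 = -3*225 = -675)
a*85 = -675*85 = -57375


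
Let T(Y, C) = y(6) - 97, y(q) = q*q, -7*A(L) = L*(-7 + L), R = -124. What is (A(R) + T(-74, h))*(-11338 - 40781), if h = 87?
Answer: 868875849/7 ≈ 1.2413e+8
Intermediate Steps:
A(L) = -L*(-7 + L)/7
y(q) = q²
T(Y, C) = -61 (T(Y, C) = 6² - 97 = 36 - 97 = -61)
(A(R) + T(-74, h))*(-11338 - 40781) = ((⅐)*(-124)*(7 - 1*(-124)) - 61)*(-11338 - 40781) = ((⅐)*(-124)*(7 + 124) - 61)*(-52119) = ((⅐)*(-124)*131 - 61)*(-52119) = (-16244/7 - 61)*(-52119) = -16671/7*(-52119) = 868875849/7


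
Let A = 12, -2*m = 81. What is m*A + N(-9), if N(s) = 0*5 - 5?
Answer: -491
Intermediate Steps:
m = -81/2 (m = -½*81 = -81/2 ≈ -40.500)
N(s) = -5 (N(s) = 0 - 5 = -5)
m*A + N(-9) = -81/2*12 - 5 = -486 - 5 = -491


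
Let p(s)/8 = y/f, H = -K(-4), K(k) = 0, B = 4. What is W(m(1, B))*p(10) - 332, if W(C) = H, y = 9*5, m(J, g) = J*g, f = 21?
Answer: -332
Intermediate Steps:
H = 0 (H = -1*0 = 0)
y = 45
W(C) = 0
p(s) = 120/7 (p(s) = 8*(45/21) = 8*(45*(1/21)) = 8*(15/7) = 120/7)
W(m(1, B))*p(10) - 332 = 0*(120/7) - 332 = 0 - 332 = -332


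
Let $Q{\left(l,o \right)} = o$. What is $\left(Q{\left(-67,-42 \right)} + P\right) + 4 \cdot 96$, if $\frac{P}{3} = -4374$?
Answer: $-12780$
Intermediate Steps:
$P = -13122$ ($P = 3 \left(-4374\right) = -13122$)
$\left(Q{\left(-67,-42 \right)} + P\right) + 4 \cdot 96 = \left(-42 - 13122\right) + 4 \cdot 96 = -13164 + 384 = -12780$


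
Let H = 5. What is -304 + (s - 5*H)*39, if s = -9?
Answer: -1630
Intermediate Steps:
-304 + (s - 5*H)*39 = -304 + (-9 - 5*5)*39 = -304 + (-9 - 25)*39 = -304 - 34*39 = -304 - 1326 = -1630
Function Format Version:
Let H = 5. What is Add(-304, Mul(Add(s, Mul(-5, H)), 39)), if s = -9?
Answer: -1630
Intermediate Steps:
Add(-304, Mul(Add(s, Mul(-5, H)), 39)) = Add(-304, Mul(Add(-9, Mul(-5, 5)), 39)) = Add(-304, Mul(Add(-9, -25), 39)) = Add(-304, Mul(-34, 39)) = Add(-304, -1326) = -1630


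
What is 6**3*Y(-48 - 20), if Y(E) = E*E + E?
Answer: 984096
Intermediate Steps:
Y(E) = E + E**2 (Y(E) = E**2 + E = E + E**2)
6**3*Y(-48 - 20) = 6**3*((-48 - 20)*(1 + (-48 - 20))) = 216*(-68*(1 - 68)) = 216*(-68*(-67)) = 216*4556 = 984096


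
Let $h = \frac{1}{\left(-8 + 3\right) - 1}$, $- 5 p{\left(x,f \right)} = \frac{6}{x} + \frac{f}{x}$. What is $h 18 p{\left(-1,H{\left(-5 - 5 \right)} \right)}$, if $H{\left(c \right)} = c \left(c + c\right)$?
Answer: $- \frac{618}{5} \approx -123.6$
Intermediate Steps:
$H{\left(c \right)} = 2 c^{2}$ ($H{\left(c \right)} = c 2 c = 2 c^{2}$)
$p{\left(x,f \right)} = - \frac{6}{5 x} - \frac{f}{5 x}$ ($p{\left(x,f \right)} = - \frac{\frac{6}{x} + \frac{f}{x}}{5} = - \frac{6}{5 x} - \frac{f}{5 x}$)
$h = - \frac{1}{6}$ ($h = \frac{1}{-5 - 1} = \frac{1}{-6} = - \frac{1}{6} \approx -0.16667$)
$h 18 p{\left(-1,H{\left(-5 - 5 \right)} \right)} = \left(- \frac{1}{6}\right) 18 \frac{-6 - 2 \left(-5 - 5\right)^{2}}{5 \left(-1\right)} = - 3 \cdot \frac{1}{5} \left(-1\right) \left(-6 - 2 \left(-5 - 5\right)^{2}\right) = - 3 \cdot \frac{1}{5} \left(-1\right) \left(-6 - 2 \left(-10\right)^{2}\right) = - 3 \cdot \frac{1}{5} \left(-1\right) \left(-6 - 2 \cdot 100\right) = - 3 \cdot \frac{1}{5} \left(-1\right) \left(-6 - 200\right) = - 3 \cdot \frac{1}{5} \left(-1\right) \left(-206\right) = \left(-3\right) \frac{206}{5} = - \frac{618}{5}$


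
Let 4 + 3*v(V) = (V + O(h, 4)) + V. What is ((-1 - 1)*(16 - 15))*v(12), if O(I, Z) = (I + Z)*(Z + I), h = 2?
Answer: -112/3 ≈ -37.333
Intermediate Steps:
O(I, Z) = (I + Z)² (O(I, Z) = (I + Z)*(I + Z) = (I + Z)²)
v(V) = 32/3 + 2*V/3 (v(V) = -4/3 + ((V + (2 + 4)²) + V)/3 = -4/3 + ((V + 6²) + V)/3 = -4/3 + ((V + 36) + V)/3 = -4/3 + ((36 + V) + V)/3 = -4/3 + (36 + 2*V)/3 = -4/3 + (12 + 2*V/3) = 32/3 + 2*V/3)
((-1 - 1)*(16 - 15))*v(12) = ((-1 - 1)*(16 - 15))*(32/3 + (⅔)*12) = (-2*1)*(32/3 + 8) = -2*56/3 = -112/3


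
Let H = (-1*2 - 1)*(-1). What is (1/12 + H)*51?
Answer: 629/4 ≈ 157.25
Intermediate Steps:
H = 3 (H = (-2 - 1)*(-1) = -3*(-1) = 3)
(1/12 + H)*51 = (1/12 + 3)*51 = (37/12)*51 = 629/4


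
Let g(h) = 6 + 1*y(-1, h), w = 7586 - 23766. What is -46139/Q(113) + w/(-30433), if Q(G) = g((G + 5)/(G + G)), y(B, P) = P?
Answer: -158656820471/22429121 ≈ -7073.7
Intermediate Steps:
w = -16180
g(h) = 6 + h (g(h) = 6 + 1*h = 6 + h)
Q(G) = 6 + (5 + G)/(2*G) (Q(G) = 6 + (G + 5)/(G + G) = 6 + (5 + G)/((2*G)) = 6 + (5 + G)*(1/(2*G)) = 6 + (5 + G)/(2*G))
-46139/Q(113) + w/(-30433) = -46139*226/(5 + 13*113) - 16180/(-30433) = -46139*226/(5 + 1469) - 16180*(-1/30433) = -46139/((1/2)*(1/113)*1474) + 16180/30433 = -46139/737/113 + 16180/30433 = -46139*113/737 + 16180/30433 = -5213707/737 + 16180/30433 = -158656820471/22429121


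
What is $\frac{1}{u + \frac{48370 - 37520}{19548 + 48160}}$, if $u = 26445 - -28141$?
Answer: $\frac{33854}{1847959869} \approx 1.832 \cdot 10^{-5}$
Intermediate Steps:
$u = 54586$ ($u = 26445 + 28141 = 54586$)
$\frac{1}{u + \frac{48370 - 37520}{19548 + 48160}} = \frac{1}{54586 + \frac{48370 - 37520}{19548 + 48160}} = \frac{1}{54586 + \frac{10850}{67708}} = \frac{1}{54586 + 10850 \cdot \frac{1}{67708}} = \frac{1}{54586 + \frac{5425}{33854}} = \frac{1}{\frac{1847959869}{33854}} = \frac{33854}{1847959869}$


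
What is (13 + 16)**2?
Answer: 841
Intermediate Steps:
(13 + 16)**2 = 29**2 = 841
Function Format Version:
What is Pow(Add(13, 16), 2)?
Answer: 841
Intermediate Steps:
Pow(Add(13, 16), 2) = Pow(29, 2) = 841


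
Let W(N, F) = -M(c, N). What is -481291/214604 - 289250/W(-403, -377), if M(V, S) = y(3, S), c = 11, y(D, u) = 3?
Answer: 62072763127/643812 ≈ 96414.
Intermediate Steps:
M(V, S) = 3
W(N, F) = -3 (W(N, F) = -1*3 = -3)
-481291/214604 - 289250/W(-403, -377) = -481291/214604 - 289250/(-3) = -481291*1/214604 - 289250*(-⅓) = -481291/214604 + 289250/3 = 62072763127/643812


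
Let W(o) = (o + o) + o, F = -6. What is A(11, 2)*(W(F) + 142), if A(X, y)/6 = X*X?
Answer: 90024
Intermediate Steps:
A(X, y) = 6*X² (A(X, y) = 6*(X*X) = 6*X²)
W(o) = 3*o (W(o) = 2*o + o = 3*o)
A(11, 2)*(W(F) + 142) = (6*11²)*(3*(-6) + 142) = (6*121)*(-18 + 142) = 726*124 = 90024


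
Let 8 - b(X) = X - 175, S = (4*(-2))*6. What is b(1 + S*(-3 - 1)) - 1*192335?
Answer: -192345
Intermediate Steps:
S = -48 (S = -8*6 = -48)
b(X) = 183 - X (b(X) = 8 - (X - 175) = 8 - (-175 + X) = 8 + (175 - X) = 183 - X)
b(1 + S*(-3 - 1)) - 1*192335 = (183 - (1 - 48*(-3 - 1))) - 1*192335 = (183 - (1 - 48*(-3 - 1*1))) - 192335 = (183 - (1 - 48*(-3 - 1))) - 192335 = (183 - (1 - 48*(-4))) - 192335 = (183 - (1 + 192)) - 192335 = (183 - 1*193) - 192335 = (183 - 193) - 192335 = -10 - 192335 = -192345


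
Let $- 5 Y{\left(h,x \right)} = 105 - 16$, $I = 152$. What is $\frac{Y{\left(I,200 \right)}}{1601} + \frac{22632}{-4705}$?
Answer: $- \frac{36317581}{7532705} \approx -4.8213$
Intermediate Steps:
$Y{\left(h,x \right)} = - \frac{89}{5}$ ($Y{\left(h,x \right)} = - \frac{105 - 16}{5} = \left(- \frac{1}{5}\right) 89 = - \frac{89}{5}$)
$\frac{Y{\left(I,200 \right)}}{1601} + \frac{22632}{-4705} = - \frac{89}{5 \cdot 1601} + \frac{22632}{-4705} = \left(- \frac{89}{5}\right) \frac{1}{1601} + 22632 \left(- \frac{1}{4705}\right) = - \frac{89}{8005} - \frac{22632}{4705} = - \frac{36317581}{7532705}$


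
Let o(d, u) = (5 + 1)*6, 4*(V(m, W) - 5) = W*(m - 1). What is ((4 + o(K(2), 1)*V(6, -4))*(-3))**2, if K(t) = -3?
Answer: 144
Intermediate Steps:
V(m, W) = 5 + W*(-1 + m)/4 (V(m, W) = 5 + (W*(m - 1))/4 = 5 + (W*(-1 + m))/4 = 5 + W*(-1 + m)/4)
o(d, u) = 36 (o(d, u) = 6*6 = 36)
((4 + o(K(2), 1)*V(6, -4))*(-3))**2 = ((4 + 36*(5 - 1/4*(-4) + (1/4)*(-4)*6))*(-3))**2 = ((4 + 36*(5 + 1 - 6))*(-3))**2 = ((4 + 36*0)*(-3))**2 = ((4 + 0)*(-3))**2 = (4*(-3))**2 = (-12)**2 = 144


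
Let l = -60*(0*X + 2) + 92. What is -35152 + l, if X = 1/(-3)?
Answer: -35180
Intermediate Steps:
X = -⅓ ≈ -0.33333
l = -28 (l = -60*(0*(-⅓) + 2) + 92 = -60*(0 + 2) + 92 = -60*2 + 92 = -120 + 92 = -28)
-35152 + l = -35152 - 28 = -35180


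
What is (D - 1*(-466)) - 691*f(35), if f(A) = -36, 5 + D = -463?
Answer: 24874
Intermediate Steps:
D = -468 (D = -5 - 463 = -468)
(D - 1*(-466)) - 691*f(35) = (-468 - 1*(-466)) - 691*(-36) = (-468 + 466) + 24876 = -2 + 24876 = 24874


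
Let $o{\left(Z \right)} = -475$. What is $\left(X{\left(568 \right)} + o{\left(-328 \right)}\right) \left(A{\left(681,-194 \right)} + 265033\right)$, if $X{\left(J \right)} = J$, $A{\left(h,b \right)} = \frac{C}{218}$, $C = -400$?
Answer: $\frac{2686620921}{109} \approx 2.4648 \cdot 10^{7}$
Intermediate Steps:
$A{\left(h,b \right)} = - \frac{200}{109}$ ($A{\left(h,b \right)} = - \frac{400}{218} = \left(-400\right) \frac{1}{218} = - \frac{200}{109}$)
$\left(X{\left(568 \right)} + o{\left(-328 \right)}\right) \left(A{\left(681,-194 \right)} + 265033\right) = \left(568 - 475\right) \left(- \frac{200}{109} + 265033\right) = 93 \cdot \frac{28888397}{109} = \frac{2686620921}{109}$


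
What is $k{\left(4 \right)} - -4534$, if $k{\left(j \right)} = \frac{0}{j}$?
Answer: $4534$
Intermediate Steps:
$k{\left(j \right)} = 0$
$k{\left(4 \right)} - -4534 = 0 - -4534 = 0 + 4534 = 4534$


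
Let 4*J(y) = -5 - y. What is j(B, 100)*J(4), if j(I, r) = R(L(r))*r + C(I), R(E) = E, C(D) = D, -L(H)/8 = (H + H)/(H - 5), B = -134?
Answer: 155457/38 ≈ 4091.0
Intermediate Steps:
L(H) = -16*H/(-5 + H) (L(H) = -8*(H + H)/(H - 5) = -8*2*H/(-5 + H) = -16*H/(-5 + H))
J(y) = -5/4 - y/4 (J(y) = (-5 - y)/4 = -5/4 - y/4)
j(I, r) = I - 16*r²/(-5 + r) (j(I, r) = (-16*r/(-5 + r))*r + I = -16*r²/(-5 + r) + I = I - 16*r²/(-5 + r))
j(B, 100)*J(4) = ((-16*100² - 134*(-5 + 100))/(-5 + 100))*(-5/4 - ¼*4) = ((-16*10000 - 134*95)/95)*(-5/4 - 1) = ((-160000 - 12730)/95)*(-9/4) = ((1/95)*(-172730))*(-9/4) = -34546/19*(-9/4) = 155457/38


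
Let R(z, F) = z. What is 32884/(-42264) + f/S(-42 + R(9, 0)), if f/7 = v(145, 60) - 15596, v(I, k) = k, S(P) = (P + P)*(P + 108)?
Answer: 61576649/2905650 ≈ 21.192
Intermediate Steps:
S(P) = 2*P*(108 + P) (S(P) = (2*P)*(108 + P) = 2*P*(108 + P))
f = -108752 (f = 7*(60 - 15596) = 7*(-15536) = -108752)
32884/(-42264) + f/S(-42 + R(9, 0)) = 32884/(-42264) - 108752*1/(2*(-42 + 9)*(108 + (-42 + 9))) = 32884*(-1/42264) - 108752*(-1/(66*(108 - 33))) = -8221/10566 - 108752/(2*(-33)*75) = -8221/10566 - 108752/(-4950) = -8221/10566 - 108752*(-1/4950) = -8221/10566 + 54376/2475 = 61576649/2905650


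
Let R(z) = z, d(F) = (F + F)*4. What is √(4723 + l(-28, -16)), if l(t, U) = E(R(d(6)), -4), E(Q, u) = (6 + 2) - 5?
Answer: √4726 ≈ 68.746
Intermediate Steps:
d(F) = 8*F (d(F) = (2*F)*4 = 8*F)
E(Q, u) = 3 (E(Q, u) = 8 - 5 = 3)
l(t, U) = 3
√(4723 + l(-28, -16)) = √(4723 + 3) = √4726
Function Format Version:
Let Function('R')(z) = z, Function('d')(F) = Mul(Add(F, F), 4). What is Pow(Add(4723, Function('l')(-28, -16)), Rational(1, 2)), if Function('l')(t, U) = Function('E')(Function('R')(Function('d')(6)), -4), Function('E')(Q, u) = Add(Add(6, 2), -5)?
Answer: Pow(4726, Rational(1, 2)) ≈ 68.746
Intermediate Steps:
Function('d')(F) = Mul(8, F) (Function('d')(F) = Mul(Mul(2, F), 4) = Mul(8, F))
Function('E')(Q, u) = 3 (Function('E')(Q, u) = Add(8, -5) = 3)
Function('l')(t, U) = 3
Pow(Add(4723, Function('l')(-28, -16)), Rational(1, 2)) = Pow(Add(4723, 3), Rational(1, 2)) = Pow(4726, Rational(1, 2))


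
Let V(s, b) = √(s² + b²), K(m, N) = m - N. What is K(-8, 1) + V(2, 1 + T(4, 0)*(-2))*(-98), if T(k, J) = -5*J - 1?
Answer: -9 - 98*√13 ≈ -362.34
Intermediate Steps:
T(k, J) = -1 - 5*J
V(s, b) = √(b² + s²)
K(-8, 1) + V(2, 1 + T(4, 0)*(-2))*(-98) = (-8 - 1*1) + √((1 + (-1 - 5*0)*(-2))² + 2²)*(-98) = (-8 - 1) + √((1 + (-1 + 0)*(-2))² + 4)*(-98) = -9 + √((1 - 1*(-2))² + 4)*(-98) = -9 + √((1 + 2)² + 4)*(-98) = -9 + √(3² + 4)*(-98) = -9 + √(9 + 4)*(-98) = -9 + √13*(-98) = -9 - 98*√13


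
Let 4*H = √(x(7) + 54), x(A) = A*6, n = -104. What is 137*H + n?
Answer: -104 + 137*√6 ≈ 231.58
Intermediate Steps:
x(A) = 6*A
H = √6 (H = √(6*7 + 54)/4 = √(42 + 54)/4 = √96/4 = (4*√6)/4 = √6 ≈ 2.4495)
137*H + n = 137*√6 - 104 = -104 + 137*√6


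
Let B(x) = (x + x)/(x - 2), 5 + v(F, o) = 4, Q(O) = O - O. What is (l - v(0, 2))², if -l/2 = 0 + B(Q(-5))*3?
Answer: 1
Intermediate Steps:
Q(O) = 0
v(F, o) = -1 (v(F, o) = -5 + 4 = -1)
B(x) = 2*x/(-2 + x) (B(x) = (2*x)/(-2 + x) = 2*x/(-2 + x))
l = 0 (l = -2*(0 + (2*0/(-2 + 0))*3) = -2*(0 + (2*0/(-2))*3) = -2*(0 + (2*0*(-½))*3) = -2*(0 + 0*3) = -2*(0 + 0) = -2*0 = 0)
(l - v(0, 2))² = (0 - 1*(-1))² = (0 + 1)² = 1² = 1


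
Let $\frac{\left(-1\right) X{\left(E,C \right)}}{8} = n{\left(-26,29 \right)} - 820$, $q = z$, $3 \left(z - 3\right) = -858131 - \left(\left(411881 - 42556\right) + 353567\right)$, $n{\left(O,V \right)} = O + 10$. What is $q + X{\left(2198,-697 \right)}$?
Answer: $- \frac{1560950}{3} \approx -5.2032 \cdot 10^{5}$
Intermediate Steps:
$n{\left(O,V \right)} = 10 + O$
$z = - \frac{1581014}{3}$ ($z = 3 + \frac{-858131 - \left(\left(411881 - 42556\right) + 353567\right)}{3} = 3 + \frac{-858131 - \left(369325 + 353567\right)}{3} = 3 + \frac{-858131 - 722892}{3} = 3 + \frac{1}{3} \left(-1581023\right) = 3 - \frac{1581023}{3} = - \frac{1581014}{3} \approx -5.2701 \cdot 10^{5}$)
$q = - \frac{1581014}{3} \approx -5.2701 \cdot 10^{5}$
$X{\left(E,C \right)} = 6688$ ($X{\left(E,C \right)} = - 8 \left(\left(10 - 26\right) - 820\right) = - 8 \left(-16 - 820\right) = \left(-8\right) \left(-836\right) = 6688$)
$q + X{\left(2198,-697 \right)} = - \frac{1581014}{3} + 6688 = - \frac{1560950}{3}$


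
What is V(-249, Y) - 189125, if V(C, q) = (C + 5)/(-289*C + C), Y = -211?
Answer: -3390633061/17928 ≈ -1.8913e+5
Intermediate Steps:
V(C, q) = -(5 + C)/(288*C) (V(C, q) = (5 + C)/((-288*C)) = (5 + C)*(-1/(288*C)) = -(5 + C)/(288*C))
V(-249, Y) - 189125 = (1/288)*(-5 - 1*(-249))/(-249) - 189125 = (1/288)*(-1/249)*(-5 + 249) - 189125 = (1/288)*(-1/249)*244 - 189125 = -61/17928 - 189125 = -3390633061/17928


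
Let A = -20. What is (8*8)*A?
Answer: -1280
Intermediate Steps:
(8*8)*A = (8*8)*(-20) = 64*(-20) = -1280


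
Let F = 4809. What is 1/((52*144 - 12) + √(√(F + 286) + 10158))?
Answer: 1/(7476 + √(10158 + √5095)) ≈ 0.00013198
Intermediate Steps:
1/((52*144 - 12) + √(√(F + 286) + 10158)) = 1/((52*144 - 12) + √(√(4809 + 286) + 10158)) = 1/((7488 - 12) + √(√5095 + 10158)) = 1/(7476 + √(10158 + √5095))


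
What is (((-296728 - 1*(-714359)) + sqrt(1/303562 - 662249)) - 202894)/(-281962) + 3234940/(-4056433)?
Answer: -1783196405401/1143759961546 - I*sqrt(61026171074497594)/85592948644 ≈ -1.5591 - 0.0028862*I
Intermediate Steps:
(((-296728 - 1*(-714359)) + sqrt(1/303562 - 662249)) - 202894)/(-281962) + 3234940/(-4056433) = (((-296728 + 714359) + sqrt(1/303562 - 662249)) - 202894)*(-1/281962) + 3234940*(-1/4056433) = ((417631 + sqrt(-201033630937/303562)) - 202894)*(-1/281962) - 3234940/4056433 = ((417631 + I*sqrt(61026171074497594)/303562) - 202894)*(-1/281962) - 3234940/4056433 = (214737 + I*sqrt(61026171074497594)/303562)*(-1/281962) - 3234940/4056433 = (-214737/281962 - I*sqrt(61026171074497594)/85592948644) - 3234940/4056433 = -1783196405401/1143759961546 - I*sqrt(61026171074497594)/85592948644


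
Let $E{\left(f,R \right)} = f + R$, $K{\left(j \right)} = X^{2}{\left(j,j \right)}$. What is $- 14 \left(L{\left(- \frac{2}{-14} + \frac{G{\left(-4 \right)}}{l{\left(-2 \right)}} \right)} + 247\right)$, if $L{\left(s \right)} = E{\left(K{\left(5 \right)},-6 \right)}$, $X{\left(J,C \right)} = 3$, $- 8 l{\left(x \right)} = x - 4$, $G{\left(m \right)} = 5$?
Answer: $-3500$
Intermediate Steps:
$l{\left(x \right)} = \frac{1}{2} - \frac{x}{8}$ ($l{\left(x \right)} = - \frac{x - 4}{8} = - \frac{-4 + x}{8} = \frac{1}{2} - \frac{x}{8}$)
$K{\left(j \right)} = 9$ ($K{\left(j \right)} = 3^{2} = 9$)
$E{\left(f,R \right)} = R + f$
$L{\left(s \right)} = 3$ ($L{\left(s \right)} = -6 + 9 = 3$)
$- 14 \left(L{\left(- \frac{2}{-14} + \frac{G{\left(-4 \right)}}{l{\left(-2 \right)}} \right)} + 247\right) = - 14 \left(3 + 247\right) = \left(-14\right) 250 = -3500$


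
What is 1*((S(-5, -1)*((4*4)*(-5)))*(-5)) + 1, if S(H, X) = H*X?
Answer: 2001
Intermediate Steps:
1*((S(-5, -1)*((4*4)*(-5)))*(-5)) + 1 = 1*(((-5*(-1))*((4*4)*(-5)))*(-5)) + 1 = 1*((5*(16*(-5)))*(-5)) + 1 = 1*((5*(-80))*(-5)) + 1 = 1*(-400*(-5)) + 1 = 1*2000 + 1 = 2000 + 1 = 2001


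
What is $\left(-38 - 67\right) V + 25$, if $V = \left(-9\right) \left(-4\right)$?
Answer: $-3755$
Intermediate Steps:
$V = 36$
$\left(-38 - 67\right) V + 25 = \left(-38 - 67\right) 36 + 25 = \left(-105\right) 36 + 25 = -3780 + 25 = -3755$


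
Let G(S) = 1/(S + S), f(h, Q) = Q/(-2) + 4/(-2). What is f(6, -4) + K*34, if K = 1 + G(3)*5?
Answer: 187/3 ≈ 62.333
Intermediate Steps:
f(h, Q) = -2 - Q/2 (f(h, Q) = Q*(-½) + 4*(-½) = -Q/2 - 2 = -2 - Q/2)
G(S) = 1/(2*S)
K = 11/6 (K = 1 + ((½)/3)*5 = 1 + ((½)*(⅓))*5 = 1 + (⅙)*5 = 1 + ⅚ = 11/6 ≈ 1.8333)
f(6, -4) + K*34 = (-2 - ½*(-4)) + (11/6)*34 = (-2 + 2) + 187/3 = 0 + 187/3 = 187/3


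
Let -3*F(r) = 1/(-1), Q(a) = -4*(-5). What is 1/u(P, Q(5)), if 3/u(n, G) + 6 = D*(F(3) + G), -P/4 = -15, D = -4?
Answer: -262/9 ≈ -29.111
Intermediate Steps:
P = 60 (P = -4*(-15) = 60)
Q(a) = 20
F(r) = ⅓ (F(r) = -⅓/(-1) = -⅓*(-1) = ⅓)
u(n, G) = 3/(-22/3 - 4*G) (u(n, G) = 3/(-6 - 4*(⅓ + G)) = 3/(-6 + (-4/3 - 4*G)) = 3/(-22/3 - 4*G))
1/u(P, Q(5)) = 1/(-9/(22 + 12*20)) = 1/(-9/(22 + 240)) = 1/(-9/262) = -262/9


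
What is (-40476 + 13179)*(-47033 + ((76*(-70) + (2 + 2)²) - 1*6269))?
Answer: 1599767982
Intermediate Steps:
(-40476 + 13179)*(-47033 + ((76*(-70) + (2 + 2)²) - 1*6269)) = -27297*(-47033 + ((-5320 + 4²) - 6269)) = -27297*(-47033 + ((-5320 + 16) - 6269)) = -27297*(-47033 + (-5304 - 6269)) = -27297*(-47033 - 11573) = -27297*(-58606) = 1599767982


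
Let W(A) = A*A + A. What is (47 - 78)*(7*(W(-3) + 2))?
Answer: -1736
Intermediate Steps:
W(A) = A + A**2 (W(A) = A**2 + A = A + A**2)
(47 - 78)*(7*(W(-3) + 2)) = (47 - 78)*(7*(-3*(1 - 3) + 2)) = -217*(-3*(-2) + 2) = -217*(6 + 2) = -217*8 = -31*56 = -1736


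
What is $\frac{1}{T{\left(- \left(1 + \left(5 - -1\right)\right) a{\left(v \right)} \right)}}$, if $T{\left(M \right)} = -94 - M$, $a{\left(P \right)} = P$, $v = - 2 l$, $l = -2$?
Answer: $- \frac{1}{66} \approx -0.015152$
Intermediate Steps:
$v = 4$ ($v = \left(-2\right) \left(-2\right) = 4$)
$\frac{1}{T{\left(- \left(1 + \left(5 - -1\right)\right) a{\left(v \right)} \right)}} = \frac{1}{-94 - - \left(1 + \left(5 - -1\right)\right) 4} = \frac{1}{-94 - - \left(1 + \left(5 + 1\right)\right) 4} = \frac{1}{-94 - - \left(1 + 6\right) 4} = \frac{1}{-94 - - 7 \cdot 4} = \frac{1}{-94 - \left(-1\right) 28} = \frac{1}{-94 - -28} = \frac{1}{-94 + 28} = \frac{1}{-66} = - \frac{1}{66}$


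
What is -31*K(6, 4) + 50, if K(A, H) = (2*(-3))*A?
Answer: 1166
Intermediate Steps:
K(A, H) = -6*A
-31*K(6, 4) + 50 = -(-186)*6 + 50 = -31*(-36) + 50 = 1116 + 50 = 1166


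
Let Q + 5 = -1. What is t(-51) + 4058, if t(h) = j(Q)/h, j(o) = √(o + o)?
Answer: 4058 - 2*I*√3/51 ≈ 4058.0 - 0.067924*I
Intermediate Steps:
Q = -6 (Q = -5 - 1 = -6)
j(o) = √2*√o (j(o) = √(2*o) = √2*√o)
t(h) = 2*I*√3/h (t(h) = (√2*√(-6))/h = (√2*(I*√6))/h = (2*I*√3)/h = 2*I*√3/h)
t(-51) + 4058 = 2*I*√3/(-51) + 4058 = 2*I*√3*(-1/51) + 4058 = -2*I*√3/51 + 4058 = 4058 - 2*I*√3/51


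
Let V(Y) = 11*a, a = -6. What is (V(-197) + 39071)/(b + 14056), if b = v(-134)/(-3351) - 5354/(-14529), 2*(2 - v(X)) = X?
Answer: 633007971465/228118966259 ≈ 2.7749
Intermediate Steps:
V(Y) = -66 (V(Y) = 11*(-6) = -66)
v(X) = 2 - X/2
b = 5646251/16228893 (b = (2 - ½*(-134))/(-3351) - 5354/(-14529) = (2 + 67)*(-1/3351) - 5354*(-1/14529) = 69*(-1/3351) + 5354/14529 = -23/1117 + 5354/14529 = 5646251/16228893 ≈ 0.34791)
(V(-197) + 39071)/(b + 14056) = (-66 + 39071)/(5646251/16228893 + 14056) = 39005/(228118966259/16228893) = 39005*(16228893/228118966259) = 633007971465/228118966259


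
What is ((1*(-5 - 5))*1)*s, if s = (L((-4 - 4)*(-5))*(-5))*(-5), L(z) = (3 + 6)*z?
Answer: -90000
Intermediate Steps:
L(z) = 9*z
s = 9000 (s = ((9*((-4 - 4)*(-5)))*(-5))*(-5) = ((9*(-8*(-5)))*(-5))*(-5) = ((9*40)*(-5))*(-5) = (360*(-5))*(-5) = -1800*(-5) = 9000)
((1*(-5 - 5))*1)*s = ((1*(-5 - 5))*1)*9000 = ((1*(-10))*1)*9000 = -10*1*9000 = -10*9000 = -90000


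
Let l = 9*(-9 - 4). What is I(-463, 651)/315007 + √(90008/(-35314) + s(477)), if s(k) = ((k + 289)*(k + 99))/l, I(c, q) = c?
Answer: -463/315007 + 2*I*√49707207991155/229541 ≈ -0.0014698 + 61.43*I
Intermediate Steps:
l = -117 (l = 9*(-13) = -117)
s(k) = -(99 + k)*(289 + k)/117 (s(k) = ((k + 289)*(k + 99))/(-117) = ((289 + k)*(99 + k))*(-1/117) = ((99 + k)*(289 + k))*(-1/117) = -(99 + k)*(289 + k)/117)
I(-463, 651)/315007 + √(90008/(-35314) + s(477)) = -463/315007 + √(90008/(-35314) + (-3179/13 - 388/117*477 - 1/117*477²)) = -463*1/315007 + √(90008*(-1/35314) + (-3179/13 - 20564/13 - 1/117*227529)) = -463/315007 + √(-45004/17657 + (-3179/13 - 20564/13 - 25281/13)) = -463/315007 + √(-45004/17657 - 49024/13) = -463/315007 + √(-866201820/229541) = -463/315007 + 2*I*√49707207991155/229541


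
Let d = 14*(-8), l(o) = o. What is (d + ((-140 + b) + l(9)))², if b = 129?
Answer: 12996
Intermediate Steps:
d = -112
(d + ((-140 + b) + l(9)))² = (-112 + ((-140 + 129) + 9))² = (-112 + (-11 + 9))² = (-112 - 2)² = (-114)² = 12996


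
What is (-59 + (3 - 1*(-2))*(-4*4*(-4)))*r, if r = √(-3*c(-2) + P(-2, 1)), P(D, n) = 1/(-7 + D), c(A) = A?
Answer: 87*√53 ≈ 633.37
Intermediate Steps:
r = √53/3 (r = √(-3*(-2) + 1/(-7 - 2)) = √(6 + 1/(-9)) = √(6 - ⅑) = √(53/9) = √53/3 ≈ 2.4267)
(-59 + (3 - 1*(-2))*(-4*4*(-4)))*r = (-59 + (3 - 1*(-2))*(-4*4*(-4)))*(√53/3) = (-59 + (3 + 2)*(-16*(-4)))*(√53/3) = (-59 + 5*64)*(√53/3) = (-59 + 320)*(√53/3) = 261*(√53/3) = 87*√53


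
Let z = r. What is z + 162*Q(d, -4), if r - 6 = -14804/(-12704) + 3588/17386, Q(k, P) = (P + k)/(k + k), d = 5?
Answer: 3253948133/138044840 ≈ 23.572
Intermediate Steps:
Q(k, P) = (P + k)/(2*k) (Q(k, P) = (P + k)/((2*k)) = (P + k)*(1/(2*k)) = (P + k)/(2*k))
r = 203524345/27608968 (r = 6 + (-14804/(-12704) + 3588/17386) = 6 + (-14804*(-1/12704) + 3588*(1/17386)) = 6 + (3701/3176 + 1794/8693) = 6 + 37870537/27608968 = 203524345/27608968 ≈ 7.3717)
z = 203524345/27608968 ≈ 7.3717
z + 162*Q(d, -4) = 203524345/27608968 + 162*((½)*(-4 + 5)/5) = 203524345/27608968 + 162*((½)*(⅕)*1) = 203524345/27608968 + 162*(⅒) = 203524345/27608968 + 81/5 = 3253948133/138044840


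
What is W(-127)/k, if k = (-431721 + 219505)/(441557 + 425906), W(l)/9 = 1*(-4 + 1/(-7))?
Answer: 226407843/1485512 ≈ 152.41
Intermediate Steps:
W(l) = -261/7 (W(l) = 9*(1*(-4 + 1/(-7))) = 9*(1*(-4 - ⅐)) = 9*(1*(-29/7)) = 9*(-29/7) = -261/7)
k = -212216/867463 ≈ -0.24464
W(-127)/k = -261/(7*(-212216/867463)) = -261/7*(-867463/212216) = 226407843/1485512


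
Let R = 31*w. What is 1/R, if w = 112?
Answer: 1/3472 ≈ 0.00028802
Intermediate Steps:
R = 3472 (R = 31*112 = 3472)
1/R = 1/3472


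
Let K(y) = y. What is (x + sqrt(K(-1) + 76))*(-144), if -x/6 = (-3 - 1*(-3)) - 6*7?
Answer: -36288 - 720*sqrt(3) ≈ -37535.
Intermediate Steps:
x = 252 (x = -6*((-3 - 1*(-3)) - 6*7) = -6*((-3 + 3) - 42) = -6*(0 - 42) = -6*(-42) = 252)
(x + sqrt(K(-1) + 76))*(-144) = (252 + sqrt(-1 + 76))*(-144) = (252 + sqrt(75))*(-144) = (252 + 5*sqrt(3))*(-144) = -36288 - 720*sqrt(3)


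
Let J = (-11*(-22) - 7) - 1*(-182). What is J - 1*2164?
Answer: -1747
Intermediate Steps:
J = 417 (J = (242 - 7) + 182 = 235 + 182 = 417)
J - 1*2164 = 417 - 1*2164 = 417 - 2164 = -1747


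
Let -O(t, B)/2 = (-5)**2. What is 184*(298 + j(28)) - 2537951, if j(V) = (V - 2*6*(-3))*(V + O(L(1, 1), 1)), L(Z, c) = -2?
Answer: -2742191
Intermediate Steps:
O(t, B) = -50 (O(t, B) = -2*(-5)**2 = -2*25 = -50)
j(V) = (-50 + V)*(36 + V) (j(V) = (V - 2*6*(-3))*(V - 50) = (V - 12*(-3))*(-50 + V) = (V + 36)*(-50 + V) = (36 + V)*(-50 + V) = (-50 + V)*(36 + V))
184*(298 + j(28)) - 2537951 = 184*(298 + (-1800 + 28**2 - 14*28)) - 2537951 = 184*(298 + (-1800 + 784 - 392)) - 2537951 = 184*(298 - 1408) - 2537951 = 184*(-1110) - 2537951 = -204240 - 2537951 = -2742191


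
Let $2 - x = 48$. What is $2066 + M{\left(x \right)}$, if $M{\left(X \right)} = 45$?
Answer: $2111$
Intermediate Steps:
$x = -46$ ($x = 2 - 48 = -46$)
$2066 + M{\left(x \right)} = 2066 + 45 = 2111$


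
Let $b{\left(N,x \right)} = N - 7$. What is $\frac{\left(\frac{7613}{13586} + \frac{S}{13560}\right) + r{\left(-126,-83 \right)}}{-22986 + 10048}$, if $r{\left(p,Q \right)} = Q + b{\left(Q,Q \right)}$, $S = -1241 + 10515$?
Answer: $\frac{7910474209}{595879514520} \approx 0.013275$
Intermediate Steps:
$b{\left(N,x \right)} = -7 + N$ ($b{\left(N,x \right)} = N - 7 = -7 + N$)
$S = 9274$
$r{\left(p,Q \right)} = -7 + 2 Q$ ($r{\left(p,Q \right)} = Q + \left(-7 + Q\right) = -7 + 2 Q$)
$\frac{\left(\frac{7613}{13586} + \frac{S}{13560}\right) + r{\left(-126,-83 \right)}}{-22986 + 10048} = \frac{\left(\frac{7613}{13586} + \frac{9274}{13560}\right) + \left(-7 + 2 \left(-83\right)\right)}{-22986 + 10048} = \frac{\left(7613 \cdot \frac{1}{13586} + 9274 \cdot \frac{1}{13560}\right) - 173}{-12938} = \left(\left(\frac{7613}{13586} + \frac{4637}{6780}\right) - 173\right) \left(- \frac{1}{12938}\right) = \left(\frac{57307211}{46056540} - 173\right) \left(- \frac{1}{12938}\right) = \left(- \frac{7910474209}{46056540}\right) \left(- \frac{1}{12938}\right) = \frac{7910474209}{595879514520}$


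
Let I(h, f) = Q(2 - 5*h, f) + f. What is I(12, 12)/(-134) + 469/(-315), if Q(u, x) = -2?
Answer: -4714/3015 ≈ -1.5635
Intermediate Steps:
I(h, f) = -2 + f
I(12, 12)/(-134) + 469/(-315) = (-2 + 12)/(-134) + 469/(-315) = 10*(-1/134) + 469*(-1/315) = -5/67 - 67/45 = -4714/3015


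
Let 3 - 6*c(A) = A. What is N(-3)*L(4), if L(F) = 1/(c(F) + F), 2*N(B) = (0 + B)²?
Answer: 27/23 ≈ 1.1739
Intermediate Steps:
c(A) = ½ - A/6
N(B) = B²/2 (N(B) = (0 + B)²/2 = B²/2)
L(F) = 1/(½ + 5*F/6) (L(F) = 1/((½ - F/6) + F) = 1/(½ + 5*F/6))
N(-3)*L(4) = ((½)*(-3)²)*(6/(3 + 5*4)) = ((½)*9)*(6/(3 + 20)) = 9*(6/23)/2 = 9*(6*(1/23))/2 = (9/2)*(6/23) = 27/23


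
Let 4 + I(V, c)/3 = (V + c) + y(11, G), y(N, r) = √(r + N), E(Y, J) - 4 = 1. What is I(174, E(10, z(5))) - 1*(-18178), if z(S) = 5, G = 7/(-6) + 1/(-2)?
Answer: 18703 + 2*√21 ≈ 18712.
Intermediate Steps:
G = -5/3 (G = 7*(-⅙) + 1*(-½) = -7/6 - ½ = -5/3 ≈ -1.6667)
E(Y, J) = 5 (E(Y, J) = 4 + 1 = 5)
y(N, r) = √(N + r)
I(V, c) = -12 + 2*√21 + 3*V + 3*c (I(V, c) = -12 + 3*((V + c) + √(11 - 5/3)) = -12 + 3*((V + c) + √(28/3)) = -12 + 3*((V + c) + 2*√21/3) = -12 + 3*(V + c + 2*√21/3) = -12 + (2*√21 + 3*V + 3*c) = -12 + 2*√21 + 3*V + 3*c)
I(174, E(10, z(5))) - 1*(-18178) = (-12 + 2*√21 + 3*174 + 3*5) - 1*(-18178) = (-12 + 2*√21 + 522 + 15) + 18178 = (525 + 2*√21) + 18178 = 18703 + 2*√21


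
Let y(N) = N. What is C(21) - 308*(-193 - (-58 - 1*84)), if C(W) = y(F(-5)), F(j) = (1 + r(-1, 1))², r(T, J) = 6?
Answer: 15757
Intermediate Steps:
F(j) = 49 (F(j) = (1 + 6)² = 7² = 49)
C(W) = 49
C(21) - 308*(-193 - (-58 - 1*84)) = 49 - 308*(-193 - (-58 - 1*84)) = 49 - 308*(-193 - (-58 - 84)) = 49 - 308*(-193 - 1*(-142)) = 49 - 308*(-193 + 142) = 49 - 308*(-51) = 49 + 15708 = 15757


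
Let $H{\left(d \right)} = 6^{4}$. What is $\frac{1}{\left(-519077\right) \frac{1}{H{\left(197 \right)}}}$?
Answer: $- \frac{1296}{519077} \approx -0.0024967$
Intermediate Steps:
$H{\left(d \right)} = 1296$
$\frac{1}{\left(-519077\right) \frac{1}{H{\left(197 \right)}}} = \frac{1}{\left(-519077\right) \frac{1}{1296}} = \frac{1}{- \frac{519077}{1296}} = - \frac{1296}{519077}$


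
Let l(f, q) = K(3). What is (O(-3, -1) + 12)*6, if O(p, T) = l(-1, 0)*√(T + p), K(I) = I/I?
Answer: 72 + 12*I ≈ 72.0 + 12.0*I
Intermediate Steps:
K(I) = 1
l(f, q) = 1
O(p, T) = √(T + p) (O(p, T) = 1*√(T + p) = √(T + p))
(O(-3, -1) + 12)*6 = (√(-1 - 3) + 12)*6 = (√(-4) + 12)*6 = (2*I + 12)*6 = (12 + 2*I)*6 = 72 + 12*I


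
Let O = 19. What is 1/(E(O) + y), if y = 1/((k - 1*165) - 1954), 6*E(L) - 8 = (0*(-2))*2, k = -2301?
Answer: 13260/17677 ≈ 0.75013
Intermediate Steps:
E(L) = 4/3 (E(L) = 4/3 + ((0*(-2))*2)/6 = 4/3 + (0*2)/6 = 4/3 + (⅙)*0 = 4/3 + 0 = 4/3)
y = -1/4420 (y = 1/((-2301 - 1*165) - 1954) = 1/((-2301 - 165) - 1954) = 1/(-2466 - 1954) = 1/(-4420) = -1/4420 ≈ -0.00022624)
1/(E(O) + y) = 1/(4/3 - 1/4420) = 1/(17677/13260) = 13260/17677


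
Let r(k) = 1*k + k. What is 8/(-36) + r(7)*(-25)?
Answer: -3152/9 ≈ -350.22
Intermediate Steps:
r(k) = 2*k (r(k) = k + k = 2*k)
8/(-36) + r(7)*(-25) = 8/(-36) + (2*7)*(-25) = 8*(-1/36) + 14*(-25) = -2/9 - 350 = -3152/9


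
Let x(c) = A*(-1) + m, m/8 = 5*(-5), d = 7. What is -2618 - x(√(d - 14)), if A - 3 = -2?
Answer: -2417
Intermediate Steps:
A = 1 (A = 3 - 2 = 1)
m = -200 (m = 8*(5*(-5)) = 8*(-25) = -200)
x(c) = -201 (x(c) = 1*(-1) - 200 = -1 - 200 = -201)
-2618 - x(√(d - 14)) = -2618 - 1*(-201) = -2618 + 201 = -2417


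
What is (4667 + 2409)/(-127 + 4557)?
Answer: 3538/2215 ≈ 1.5973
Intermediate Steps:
(4667 + 2409)/(-127 + 4557) = 7076/4430 = 7076*(1/4430) = 3538/2215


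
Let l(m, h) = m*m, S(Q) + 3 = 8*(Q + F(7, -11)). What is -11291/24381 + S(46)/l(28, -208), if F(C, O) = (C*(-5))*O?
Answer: 10734343/2730672 ≈ 3.9310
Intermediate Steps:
F(C, O) = -5*C*O (F(C, O) = (-5*C)*O = -5*C*O)
S(Q) = 3077 + 8*Q (S(Q) = -3 + 8*(Q - 5*7*(-11)) = -3 + 8*(Q + 385) = -3 + 8*(385 + Q) = -3 + (3080 + 8*Q) = 3077 + 8*Q)
l(m, h) = m**2
-11291/24381 + S(46)/l(28, -208) = -11291/24381 + (3077 + 8*46)/(28**2) = -11291*1/24381 + (3077 + 368)/784 = -1613/3483 + 3445*(1/784) = -1613/3483 + 3445/784 = 10734343/2730672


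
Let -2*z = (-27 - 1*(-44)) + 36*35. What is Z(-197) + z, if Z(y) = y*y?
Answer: 76341/2 ≈ 38171.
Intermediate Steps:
Z(y) = y²
z = -1277/2 (z = -((-27 - 1*(-44)) + 36*35)/2 = -((-27 + 44) + 1260)/2 = -(17 + 1260)/2 = -½*1277 = -1277/2 ≈ -638.50)
Z(-197) + z = (-197)² - 1277/2 = 38809 - 1277/2 = 76341/2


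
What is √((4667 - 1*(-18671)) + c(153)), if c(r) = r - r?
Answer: √23338 ≈ 152.77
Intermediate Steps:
c(r) = 0
√((4667 - 1*(-18671)) + c(153)) = √((4667 - 1*(-18671)) + 0) = √((4667 + 18671) + 0) = √(23338 + 0) = √23338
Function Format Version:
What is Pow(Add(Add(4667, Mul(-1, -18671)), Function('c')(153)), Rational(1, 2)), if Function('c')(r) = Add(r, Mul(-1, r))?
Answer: Pow(23338, Rational(1, 2)) ≈ 152.77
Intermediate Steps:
Function('c')(r) = 0
Pow(Add(Add(4667, Mul(-1, -18671)), Function('c')(153)), Rational(1, 2)) = Pow(Add(Add(4667, Mul(-1, -18671)), 0), Rational(1, 2)) = Pow(Add(Add(4667, 18671), 0), Rational(1, 2)) = Pow(Add(23338, 0), Rational(1, 2)) = Pow(23338, Rational(1, 2))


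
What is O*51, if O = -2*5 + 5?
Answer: -255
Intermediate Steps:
O = -5 (O = -10 + 5 = -5)
O*51 = -5*51 = -255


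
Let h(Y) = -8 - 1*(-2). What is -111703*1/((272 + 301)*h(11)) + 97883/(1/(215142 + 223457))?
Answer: 147598104894349/3438 ≈ 4.2931e+10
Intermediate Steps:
h(Y) = -6 (h(Y) = -8 + 2 = -6)
-111703*1/((272 + 301)*h(11)) + 97883/(1/(215142 + 223457)) = -111703*(-1/(6*(272 + 301))) + 97883/(1/(215142 + 223457)) = -111703/((-6*573)) + 97883/(1/438599) = -111703/(-3438) + 97883/(1/438599) = -111703*(-1/3438) + 97883*438599 = 111703/3438 + 42931385917 = 147598104894349/3438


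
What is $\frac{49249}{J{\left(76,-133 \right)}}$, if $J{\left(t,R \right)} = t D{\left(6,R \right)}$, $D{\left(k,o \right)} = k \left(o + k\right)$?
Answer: $- \frac{49249}{57912} \approx -0.85041$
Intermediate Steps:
$D{\left(k,o \right)} = k \left(k + o\right)$
$J{\left(t,R \right)} = t \left(36 + 6 R\right)$ ($J{\left(t,R \right)} = t 6 \left(6 + R\right) = t \left(36 + 6 R\right)$)
$\frac{49249}{J{\left(76,-133 \right)}} = \frac{49249}{6 \cdot 76 \left(6 - 133\right)} = \frac{49249}{6 \cdot 76 \left(-127\right)} = \frac{49249}{-57912} = 49249 \left(- \frac{1}{57912}\right) = - \frac{49249}{57912}$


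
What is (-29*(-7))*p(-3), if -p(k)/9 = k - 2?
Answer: 9135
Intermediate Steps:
p(k) = 18 - 9*k (p(k) = -9*(k - 2) = -9*(-2 + k) = 18 - 9*k)
(-29*(-7))*p(-3) = (-29*(-7))*(18 - 9*(-3)) = 203*(18 + 27) = 203*45 = 9135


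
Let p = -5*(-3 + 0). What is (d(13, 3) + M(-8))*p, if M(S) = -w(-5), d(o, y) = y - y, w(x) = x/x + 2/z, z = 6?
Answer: -20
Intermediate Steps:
w(x) = 4/3 (w(x) = x/x + 2/6 = 1 + 2*(⅙) = 1 + ⅓ = 4/3)
d(o, y) = 0
p = 15 (p = -5*(-3) = 15)
M(S) = -4/3 (M(S) = -1*4/3 = -4/3)
(d(13, 3) + M(-8))*p = (0 - 4/3)*15 = -4/3*15 = -20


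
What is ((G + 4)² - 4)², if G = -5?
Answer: 9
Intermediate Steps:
((G + 4)² - 4)² = ((-5 + 4)² - 4)² = ((-1)² - 4)² = (1 - 4)² = (-3)² = 9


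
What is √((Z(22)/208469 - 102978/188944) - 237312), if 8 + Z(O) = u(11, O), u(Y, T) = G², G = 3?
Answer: I*√469627814678572880145730/1406748812 ≈ 487.15*I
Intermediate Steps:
u(Y, T) = 9 (u(Y, T) = 3² = 9)
Z(O) = 1 (Z(O) = -8 + 9 = 1)
√((Z(22)/208469 - 102978/188944) - 237312) = √((1/208469 - 102978/188944) - 237312) = √((1*(1/208469) - 102978*1/188944) - 237312) = √((1/208469 - 51489/94472) - 237312) = √(-10733765869/19694483368 - 237312) = √(-4673747970792685/19694483368) = I*√469627814678572880145730/1406748812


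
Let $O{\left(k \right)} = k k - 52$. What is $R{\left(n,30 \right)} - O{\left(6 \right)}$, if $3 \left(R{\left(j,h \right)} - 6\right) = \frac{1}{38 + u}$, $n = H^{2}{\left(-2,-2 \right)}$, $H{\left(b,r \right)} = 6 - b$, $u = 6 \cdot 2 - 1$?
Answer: $\frac{3235}{147} \approx 22.007$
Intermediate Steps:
$u = 11$ ($u = 12 - 1 = 11$)
$O{\left(k \right)} = -52 + k^{2}$ ($O{\left(k \right)} = k^{2} - 52 = -52 + k^{2}$)
$n = 64$ ($n = \left(6 - -2\right)^{2} = \left(6 + 2\right)^{2} = 8^{2} = 64$)
$R{\left(j,h \right)} = \frac{883}{147}$ ($R{\left(j,h \right)} = 6 + \frac{1}{3 \left(38 + 11\right)} = 6 + \frac{1}{3 \cdot 49} = 6 + \frac{1}{3} \cdot \frac{1}{49} = 6 + \frac{1}{147} = \frac{883}{147}$)
$R{\left(n,30 \right)} - O{\left(6 \right)} = \frac{883}{147} - \left(-52 + 6^{2}\right) = \frac{883}{147} - \left(-52 + 36\right) = \frac{883}{147} - -16 = \frac{883}{147} + 16 = \frac{3235}{147}$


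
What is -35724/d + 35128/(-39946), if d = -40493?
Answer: 2296400/808766689 ≈ 0.0028394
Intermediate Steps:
-35724/d + 35128/(-39946) = -35724/(-40493) + 35128/(-39946) = -35724*(-1/40493) + 35128*(-1/39946) = 35724/40493 - 17564/19973 = 2296400/808766689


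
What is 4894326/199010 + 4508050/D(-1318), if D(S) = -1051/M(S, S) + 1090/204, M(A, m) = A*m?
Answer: 39741777047662142307/47096979118945 ≈ 8.4383e+5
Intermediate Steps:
D(S) = 545/102 - 1051/S² (D(S) = -1051/S² + 1090/204 = -1051/S² + 1090*(1/204) = -1051/S² + 545/102 = 545/102 - 1051/S²)
4894326/199010 + 4508050/D(-1318) = 4894326/199010 + 4508050/(545/102 - 1051/(-1318)²) = 4894326*(1/199010) + 4508050/(545/102 - 1051*1/1737124) = 2447163/99505 + 4508050/(545/102 - 1051/1737124) = 2447163/99505 + 4508050/(473312689/88593324) = 2447163/99505 + 4508050*(88593324/473312689) = 2447163/99505 + 399383134258200/473312689 = 39741777047662142307/47096979118945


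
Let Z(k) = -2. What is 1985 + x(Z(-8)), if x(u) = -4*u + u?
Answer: 1991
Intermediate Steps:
x(u) = -3*u
1985 + x(Z(-8)) = 1985 - 3*(-2) = 1985 + 6 = 1991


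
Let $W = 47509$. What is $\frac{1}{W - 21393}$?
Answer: $\frac{1}{26116} \approx 3.8291 \cdot 10^{-5}$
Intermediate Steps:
$\frac{1}{W - 21393} = \frac{1}{47509 - 21393} = \frac{1}{26116}$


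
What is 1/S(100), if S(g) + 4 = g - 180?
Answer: -1/84 ≈ -0.011905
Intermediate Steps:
S(g) = -184 + g (S(g) = -4 + (g - 180) = -4 + (-180 + g) = -184 + g)
1/S(100) = 1/(-184 + 100) = 1/(-84) = -1/84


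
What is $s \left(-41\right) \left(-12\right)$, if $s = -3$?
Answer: $-1476$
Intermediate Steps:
$s \left(-41\right) \left(-12\right) = \left(-3\right) \left(-41\right) \left(-12\right) = 123 \left(-12\right) = -1476$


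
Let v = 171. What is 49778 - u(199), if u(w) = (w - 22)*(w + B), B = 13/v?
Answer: 828868/57 ≈ 14542.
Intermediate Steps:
B = 13/171 ≈ 0.076023
u(w) = (-22 + w)*(13/171 + w) (u(w) = (w - 22)*(w + 13/171) = (-22 + w)*(13/171 + w))
49778 - u(199) = 49778 - (-286/171 + 199² - 3749/171*199) = 49778 - (-286/171 + 39601 - 746051/171) = 49778 - 1*2008478/57 = 49778 - 2008478/57 = 828868/57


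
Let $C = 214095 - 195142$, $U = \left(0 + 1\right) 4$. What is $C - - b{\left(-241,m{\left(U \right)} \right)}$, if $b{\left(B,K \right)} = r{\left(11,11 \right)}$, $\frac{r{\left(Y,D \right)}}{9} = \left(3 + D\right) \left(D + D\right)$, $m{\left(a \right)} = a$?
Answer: $21725$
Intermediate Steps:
$U = 4$ ($U = 1 \cdot 4 = 4$)
$r{\left(Y,D \right)} = 18 D \left(3 + D\right)$ ($r{\left(Y,D \right)} = 9 \left(3 + D\right) \left(D + D\right) = 9 \left(3 + D\right) 2 D = 9 \cdot 2 D \left(3 + D\right) = 18 D \left(3 + D\right)$)
$b{\left(B,K \right)} = 2772$ ($b{\left(B,K \right)} = 18 \cdot 11 \left(3 + 11\right) = 18 \cdot 11 \cdot 14 = 2772$)
$C = 18953$ ($C = 214095 - 195142 = 18953$)
$C - - b{\left(-241,m{\left(U \right)} \right)} = 18953 - \left(-1\right) 2772 = 18953 - -2772 = 18953 + 2772 = 21725$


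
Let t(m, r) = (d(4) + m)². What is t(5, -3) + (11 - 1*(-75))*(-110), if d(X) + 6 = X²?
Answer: -9235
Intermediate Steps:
d(X) = -6 + X²
t(m, r) = (10 + m)² (t(m, r) = ((-6 + 4²) + m)² = ((-6 + 16) + m)² = (10 + m)²)
t(5, -3) + (11 - 1*(-75))*(-110) = (10 + 5)² + (11 - 1*(-75))*(-110) = 15² + (11 + 75)*(-110) = 225 + 86*(-110) = 225 - 9460 = -9235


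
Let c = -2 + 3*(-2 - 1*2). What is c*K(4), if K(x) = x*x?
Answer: -224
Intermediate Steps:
K(x) = x²
c = -14 (c = -2 + 3*(-2 - 2) = -2 + 3*(-4) = -2 - 12 = -14)
c*K(4) = -14*4² = -14*16 = -224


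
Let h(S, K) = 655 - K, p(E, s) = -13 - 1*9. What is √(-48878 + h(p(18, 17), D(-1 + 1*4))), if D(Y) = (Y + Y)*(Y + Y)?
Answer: I*√48259 ≈ 219.68*I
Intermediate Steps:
D(Y) = 4*Y² (D(Y) = (2*Y)*(2*Y) = 4*Y²)
p(E, s) = -22 (p(E, s) = -13 - 9 = -22)
√(-48878 + h(p(18, 17), D(-1 + 1*4))) = √(-48878 + (655 - 4*(-1 + 1*4)²)) = √(-48878 + (655 - 4*(-1 + 4)²)) = √(-48878 + (655 - 4*3²)) = √(-48878 + (655 - 4*9)) = √(-48878 + (655 - 1*36)) = √(-48878 + (655 - 36)) = √(-48878 + 619) = √(-48259) = I*√48259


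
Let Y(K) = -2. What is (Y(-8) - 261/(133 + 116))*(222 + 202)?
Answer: -107272/83 ≈ -1292.4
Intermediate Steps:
(Y(-8) - 261/(133 + 116))*(222 + 202) = (-2 - 261/(133 + 116))*(222 + 202) = (-2 - 261/249)*424 = (-2 - 261*1/249)*424 = (-2 - 87/83)*424 = -253/83*424 = -107272/83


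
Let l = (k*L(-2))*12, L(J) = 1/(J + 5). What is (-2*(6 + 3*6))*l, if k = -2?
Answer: 384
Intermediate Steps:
L(J) = 1/(5 + J)
l = -8 (l = -2/(5 - 2)*12 = -2/3*12 = -2*⅓*12 = -⅔*12 = -8)
(-2*(6 + 3*6))*l = -2*(6 + 3*6)*(-8) = -2*(6 + 18)*(-8) = -2*24*(-8) = -48*(-8) = 384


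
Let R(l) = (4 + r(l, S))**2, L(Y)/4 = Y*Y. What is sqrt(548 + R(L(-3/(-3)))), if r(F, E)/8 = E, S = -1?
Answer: 2*sqrt(141) ≈ 23.749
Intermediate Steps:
r(F, E) = 8*E
L(Y) = 4*Y**2 (L(Y) = 4*(Y*Y) = 4*Y**2)
R(l) = 16 (R(l) = (4 + 8*(-1))**2 = (4 - 8)**2 = (-4)**2 = 16)
sqrt(548 + R(L(-3/(-3)))) = sqrt(548 + 16) = sqrt(564) = 2*sqrt(141)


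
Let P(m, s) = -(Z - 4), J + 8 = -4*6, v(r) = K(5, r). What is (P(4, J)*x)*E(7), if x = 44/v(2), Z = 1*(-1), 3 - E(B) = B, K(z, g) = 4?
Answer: -220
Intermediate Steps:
v(r) = 4
E(B) = 3 - B
J = -32 (J = -8 - 4*6 = -8 - 24 = -32)
Z = -1
P(m, s) = 5 (P(m, s) = -(-1 - 4) = -1*(-5) = 5)
x = 11 (x = 44/4 = 44*(¼) = 11)
(P(4, J)*x)*E(7) = (5*11)*(3 - 1*7) = 55*(3 - 7) = 55*(-4) = -220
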